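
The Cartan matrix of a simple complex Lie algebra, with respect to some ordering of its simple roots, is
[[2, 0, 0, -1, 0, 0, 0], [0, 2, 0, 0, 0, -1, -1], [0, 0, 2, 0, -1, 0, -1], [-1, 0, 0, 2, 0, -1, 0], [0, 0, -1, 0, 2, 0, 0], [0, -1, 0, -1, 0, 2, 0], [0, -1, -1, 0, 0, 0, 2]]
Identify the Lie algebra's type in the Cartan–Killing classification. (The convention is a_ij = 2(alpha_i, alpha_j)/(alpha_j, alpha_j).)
The matrix has rank 7 with 2's on the diagonal. Reading the off-diagonal entries as Dynkin edges (a single edge where a_ij = a_ji = -1; a double or triple edge where a_ij * a_ji = 2 or 3), the diagram is a chain of 7 nodes with single edges (A_7). One simple-root ordering that puts it in standard form is (alpha_1, alpha_4, alpha_6, alpha_2, alpha_7, alpha_3, alpha_5). So the algebra is type A_7, i.e. sl(8).

A7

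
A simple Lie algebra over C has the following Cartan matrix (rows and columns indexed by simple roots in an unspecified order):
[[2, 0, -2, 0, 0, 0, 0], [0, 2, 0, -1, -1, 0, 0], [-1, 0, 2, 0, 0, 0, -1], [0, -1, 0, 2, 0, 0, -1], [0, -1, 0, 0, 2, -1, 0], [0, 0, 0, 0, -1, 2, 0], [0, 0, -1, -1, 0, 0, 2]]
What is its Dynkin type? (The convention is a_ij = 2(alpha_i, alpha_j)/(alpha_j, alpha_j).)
The matrix has rank 7 with 2's on the diagonal. Reading the off-diagonal entries as Dynkin edges (a single edge where a_ij = a_ji = -1; a double or triple edge where a_ij * a_ji = 2 or 3), the diagram is a chain of 7 nodes with a double edge at one end; the terminal node there is the unique long simple root (C_7). One simple-root ordering that puts it in standard form is (alpha_6, alpha_5, alpha_2, alpha_4, alpha_7, alpha_3, alpha_1). So the algebra is type C_7, i.e. sp(14).

type C_7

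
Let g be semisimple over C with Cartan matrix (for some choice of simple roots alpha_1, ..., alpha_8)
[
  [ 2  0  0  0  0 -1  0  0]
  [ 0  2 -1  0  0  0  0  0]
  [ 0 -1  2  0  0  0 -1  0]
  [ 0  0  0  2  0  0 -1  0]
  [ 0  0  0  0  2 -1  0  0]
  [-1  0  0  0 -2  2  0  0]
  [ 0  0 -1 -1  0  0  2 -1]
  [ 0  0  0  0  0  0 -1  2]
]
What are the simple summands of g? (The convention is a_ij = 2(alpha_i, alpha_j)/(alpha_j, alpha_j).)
The diagram associated to this matrix has two connected components: the simple roots {alpha_1, alpha_5, alpha_6} form a chain of 3 nodes with a double edge at one end; the terminal node there is the unique short simple root (B_3), and {alpha_2, alpha_3, alpha_4, alpha_7, alpha_8} form a chain of 3 nodes with a fork of two nodes at one end (D_5). A semisimple Lie algebra decomposes uniquely as the direct sum of simple ideals, one per connected component of its Dynkin diagram, so g ≅ B_3 ⊕ D_5 (dimension 21 + 45 = 66).

B_3 (so(7)) + D_5 (so(10))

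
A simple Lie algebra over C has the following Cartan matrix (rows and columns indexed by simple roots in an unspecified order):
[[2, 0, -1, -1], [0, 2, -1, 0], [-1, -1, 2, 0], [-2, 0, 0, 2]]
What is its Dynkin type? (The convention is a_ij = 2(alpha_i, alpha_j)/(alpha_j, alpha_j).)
C4

The matrix has rank 4 with 2's on the diagonal. Reading the off-diagonal entries as Dynkin edges (a single edge where a_ij = a_ji = -1; a double or triple edge where a_ij * a_ji = 2 or 3), the diagram is a chain of 4 nodes with a double edge at one end; the terminal node there is the unique long simple root (C_4). One simple-root ordering that puts it in standard form is (alpha_2, alpha_3, alpha_1, alpha_4). So the algebra is type C_4, i.e. sp(8).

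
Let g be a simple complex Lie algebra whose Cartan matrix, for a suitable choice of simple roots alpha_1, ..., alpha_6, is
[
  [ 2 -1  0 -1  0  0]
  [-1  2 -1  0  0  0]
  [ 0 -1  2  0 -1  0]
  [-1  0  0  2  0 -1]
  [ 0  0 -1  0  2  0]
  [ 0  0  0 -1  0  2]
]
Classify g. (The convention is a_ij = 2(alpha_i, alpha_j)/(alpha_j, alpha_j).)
The matrix has rank 6 with 2's on the diagonal. Reading the off-diagonal entries as Dynkin edges (a single edge where a_ij = a_ji = -1; a double or triple edge where a_ij * a_ji = 2 or 3), the diagram is a chain of 6 nodes with single edges (A_6). One simple-root ordering that puts it in standard form is (alpha_6, alpha_4, alpha_1, alpha_2, alpha_3, alpha_5). So the algebra is type A_6, i.e. sl(7).

A6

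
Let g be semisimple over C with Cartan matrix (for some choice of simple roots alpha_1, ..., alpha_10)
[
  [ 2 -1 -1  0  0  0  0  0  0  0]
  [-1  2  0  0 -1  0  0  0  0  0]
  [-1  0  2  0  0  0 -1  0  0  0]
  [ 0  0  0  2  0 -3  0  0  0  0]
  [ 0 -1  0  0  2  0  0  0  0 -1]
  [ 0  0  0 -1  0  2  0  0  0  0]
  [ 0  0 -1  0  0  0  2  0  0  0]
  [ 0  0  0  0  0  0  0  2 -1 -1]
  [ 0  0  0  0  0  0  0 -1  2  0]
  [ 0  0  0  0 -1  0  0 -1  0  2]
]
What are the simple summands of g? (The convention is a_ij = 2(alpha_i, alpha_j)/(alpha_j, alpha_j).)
The diagram associated to this matrix has two connected components: the simple roots {alpha_1, alpha_2, alpha_3, alpha_5, alpha_7, alpha_8, alpha_9, alpha_10} form a chain of 8 nodes with single edges (A_8), and {alpha_4, alpha_6} form two nodes joined by a triple edge (G_2). A semisimple Lie algebra decomposes uniquely as the direct sum of simple ideals, one per connected component of its Dynkin diagram, so g ≅ A_8 ⊕ G_2 (dimension 80 + 14 = 94).

type A_8 + type G_2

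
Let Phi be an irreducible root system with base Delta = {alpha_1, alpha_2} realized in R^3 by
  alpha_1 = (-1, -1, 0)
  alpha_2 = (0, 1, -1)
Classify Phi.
Compute the Cartan integers a_ij = 2(alpha_i, alpha_j)/(alpha_j, alpha_j); the resulting 2x2 Cartan matrix is
[[2, -1], [-1, 2]].
All simple roots have the same length, so the diagram is simply laced. The associated Dynkin diagram is a chain of 2 nodes with single edges (A_2), so the type is A_2 (the algebra sl(3)).

A_2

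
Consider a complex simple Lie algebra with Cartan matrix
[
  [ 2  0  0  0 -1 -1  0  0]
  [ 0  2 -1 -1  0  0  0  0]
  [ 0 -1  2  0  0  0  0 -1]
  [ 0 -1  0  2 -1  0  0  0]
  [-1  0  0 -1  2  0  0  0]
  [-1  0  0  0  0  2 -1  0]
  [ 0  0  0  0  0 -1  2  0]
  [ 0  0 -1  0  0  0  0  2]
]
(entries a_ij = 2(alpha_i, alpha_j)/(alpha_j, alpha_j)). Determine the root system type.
A_8 (sl(9))

The matrix has rank 8 with 2's on the diagonal. Reading the off-diagonal entries as Dynkin edges (a single edge where a_ij = a_ji = -1; a double or triple edge where a_ij * a_ji = 2 or 3), the diagram is a chain of 8 nodes with single edges (A_8). One simple-root ordering that puts it in standard form is (alpha_8, alpha_3, alpha_2, alpha_4, alpha_5, alpha_1, alpha_6, alpha_7). So the algebra is type A_8, i.e. sl(9).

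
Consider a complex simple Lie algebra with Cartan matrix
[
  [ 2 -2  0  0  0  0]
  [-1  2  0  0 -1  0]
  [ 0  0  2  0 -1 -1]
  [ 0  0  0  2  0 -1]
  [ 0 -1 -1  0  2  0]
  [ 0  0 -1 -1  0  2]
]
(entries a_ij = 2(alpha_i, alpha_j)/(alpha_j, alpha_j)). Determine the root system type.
C6

The matrix has rank 6 with 2's on the diagonal. Reading the off-diagonal entries as Dynkin edges (a single edge where a_ij = a_ji = -1; a double or triple edge where a_ij * a_ji = 2 or 3), the diagram is a chain of 6 nodes with a double edge at one end; the terminal node there is the unique long simple root (C_6). One simple-root ordering that puts it in standard form is (alpha_4, alpha_6, alpha_3, alpha_5, alpha_2, alpha_1). So the algebra is type C_6, i.e. sp(12).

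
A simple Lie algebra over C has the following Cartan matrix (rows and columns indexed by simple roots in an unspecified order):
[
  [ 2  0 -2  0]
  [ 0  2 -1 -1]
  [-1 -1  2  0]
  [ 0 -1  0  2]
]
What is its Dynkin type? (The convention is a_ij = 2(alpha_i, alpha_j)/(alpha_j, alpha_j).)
The matrix has rank 4 with 2's on the diagonal. Reading the off-diagonal entries as Dynkin edges (a single edge where a_ij = a_ji = -1; a double or triple edge where a_ij * a_ji = 2 or 3), the diagram is a chain of 4 nodes with a double edge at one end; the terminal node there is the unique long simple root (C_4). One simple-root ordering that puts it in standard form is (alpha_4, alpha_2, alpha_3, alpha_1). So the algebra is type C_4, i.e. sp(8).

C4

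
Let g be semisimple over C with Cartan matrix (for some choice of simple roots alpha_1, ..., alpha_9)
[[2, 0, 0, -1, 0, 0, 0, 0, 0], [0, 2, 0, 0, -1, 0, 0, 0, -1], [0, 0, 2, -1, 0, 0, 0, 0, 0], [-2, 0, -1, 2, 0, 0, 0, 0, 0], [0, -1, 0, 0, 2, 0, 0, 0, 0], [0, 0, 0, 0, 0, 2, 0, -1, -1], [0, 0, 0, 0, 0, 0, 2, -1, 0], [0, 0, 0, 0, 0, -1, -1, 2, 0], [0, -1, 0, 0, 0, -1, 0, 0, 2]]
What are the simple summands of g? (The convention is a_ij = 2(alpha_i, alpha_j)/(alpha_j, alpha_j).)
The diagram associated to this matrix has two connected components: the simple roots {alpha_2, alpha_5, alpha_6, alpha_7, alpha_8, alpha_9} form a chain of 6 nodes with single edges (A_6), and {alpha_1, alpha_3, alpha_4} form a chain of 3 nodes with a double edge at one end; the terminal node there is the unique short simple root (B_3). A semisimple Lie algebra decomposes uniquely as the direct sum of simple ideals, one per connected component of its Dynkin diagram, so g ≅ A_6 ⊕ B_3 (dimension 48 + 21 = 69).

A6 ⊕ B3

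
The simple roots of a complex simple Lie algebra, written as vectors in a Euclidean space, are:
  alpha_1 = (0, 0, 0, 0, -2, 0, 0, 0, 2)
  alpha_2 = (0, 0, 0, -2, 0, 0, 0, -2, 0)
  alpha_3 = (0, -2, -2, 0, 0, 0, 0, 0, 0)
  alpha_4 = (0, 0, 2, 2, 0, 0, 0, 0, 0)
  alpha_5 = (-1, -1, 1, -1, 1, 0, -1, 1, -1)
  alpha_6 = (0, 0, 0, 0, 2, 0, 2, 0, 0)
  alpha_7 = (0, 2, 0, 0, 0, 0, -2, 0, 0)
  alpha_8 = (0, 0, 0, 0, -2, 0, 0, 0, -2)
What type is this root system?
Compute the Cartan integers a_ij = 2(alpha_i, alpha_j)/(alpha_j, alpha_j); the resulting 8x8 Cartan matrix is
[[2, 0, 0, 0, -1, -1, 0, 0], [0, 2, 0, -1, 0, 0, 0, 0], [0, 0, 2, -1, 0, 0, -1, 0], [0, -1, -1, 2, 0, 0, 0, 0], [-1, 0, 0, 0, 2, 0, 0, 0], [-1, 0, 0, 0, 0, 2, -1, -1], [0, 0, -1, 0, 0, -1, 2, 0], [0, 0, 0, 0, 0, -1, 0, 2]].
All simple roots have the same length, so the diagram is simply laced. The associated Dynkin diagram is a chain of 7 nodes with one extra node attached to the third node from one end (E_8), so the type is E_8.

type E_8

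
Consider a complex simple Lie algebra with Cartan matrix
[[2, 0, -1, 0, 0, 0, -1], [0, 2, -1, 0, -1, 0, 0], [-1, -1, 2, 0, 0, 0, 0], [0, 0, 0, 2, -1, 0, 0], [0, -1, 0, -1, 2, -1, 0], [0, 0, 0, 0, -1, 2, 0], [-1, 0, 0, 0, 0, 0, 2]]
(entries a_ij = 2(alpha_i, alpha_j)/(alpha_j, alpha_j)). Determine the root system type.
The matrix has rank 7 with 2's on the diagonal. Reading the off-diagonal entries as Dynkin edges (a single edge where a_ij = a_ji = -1; a double or triple edge where a_ij * a_ji = 2 or 3), the diagram is a chain of 5 nodes with a fork of two nodes at one end (D_7). One simple-root ordering that puts it in standard form is (alpha_7, alpha_1, alpha_3, alpha_2, alpha_5, alpha_4, alpha_6). So the algebra is type D_7, i.e. so(14).

D7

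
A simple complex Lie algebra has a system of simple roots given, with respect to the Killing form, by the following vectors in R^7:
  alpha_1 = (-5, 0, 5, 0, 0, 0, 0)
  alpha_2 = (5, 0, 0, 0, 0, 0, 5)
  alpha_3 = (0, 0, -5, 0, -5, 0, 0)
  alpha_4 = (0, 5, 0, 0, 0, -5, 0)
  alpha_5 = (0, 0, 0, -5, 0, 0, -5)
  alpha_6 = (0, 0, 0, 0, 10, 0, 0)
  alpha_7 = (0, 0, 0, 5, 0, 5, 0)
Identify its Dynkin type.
Compute the Cartan integers a_ij = 2(alpha_i, alpha_j)/(alpha_j, alpha_j); the resulting 7x7 Cartan matrix is
[[2, -1, -1, 0, 0, 0, 0], [-1, 2, 0, 0, -1, 0, 0], [-1, 0, 2, 0, 0, -1, 0], [0, 0, 0, 2, 0, 0, -1], [0, -1, 0, 0, 2, 0, -1], [0, 0, -2, 0, 0, 2, 0], [0, 0, 0, -1, -1, 0, 2]].
The roots have two lengths (squared-length ratio 2:1); the short ones are alpha_{1,2,3,4,5,7}. The associated Dynkin diagram is a chain of 7 nodes with a double edge at one end; the terminal node there is the unique long simple root (C_7), so the type is C_7 (the algebra sp(14)).

type C_7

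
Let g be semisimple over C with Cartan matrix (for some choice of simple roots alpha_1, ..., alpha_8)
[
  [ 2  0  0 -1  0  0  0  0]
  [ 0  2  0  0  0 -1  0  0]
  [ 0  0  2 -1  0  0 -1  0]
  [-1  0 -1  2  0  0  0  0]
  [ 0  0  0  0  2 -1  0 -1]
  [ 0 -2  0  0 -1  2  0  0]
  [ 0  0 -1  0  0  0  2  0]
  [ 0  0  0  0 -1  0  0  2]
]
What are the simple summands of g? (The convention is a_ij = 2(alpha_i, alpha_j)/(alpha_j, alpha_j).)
The diagram associated to this matrix has two connected components: the simple roots {alpha_1, alpha_3, alpha_4, alpha_7} form a chain of 4 nodes with single edges (A_4), and {alpha_2, alpha_5, alpha_6, alpha_8} form a chain of 4 nodes with a double edge at one end; the terminal node there is the unique short simple root (B_4). A semisimple Lie algebra decomposes uniquely as the direct sum of simple ideals, one per connected component of its Dynkin diagram, so g ≅ A_4 ⊕ B_4 (dimension 24 + 36 = 60).

A_4 (sl(5)) + B_4 (so(9))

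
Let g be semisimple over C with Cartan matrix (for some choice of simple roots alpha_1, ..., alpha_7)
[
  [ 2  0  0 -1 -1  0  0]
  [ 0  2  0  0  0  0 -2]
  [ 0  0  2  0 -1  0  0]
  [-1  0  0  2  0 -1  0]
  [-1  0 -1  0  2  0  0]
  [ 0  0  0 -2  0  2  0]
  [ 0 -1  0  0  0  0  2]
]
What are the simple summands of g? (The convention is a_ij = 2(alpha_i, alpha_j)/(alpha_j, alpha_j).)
type B_2 + type C_5

The diagram associated to this matrix has two connected components: the simple roots {alpha_2, alpha_7} form a chain of 2 nodes with a double edge at one end; the terminal node there is the unique short simple root (B_2), and {alpha_1, alpha_3, alpha_4, alpha_5, alpha_6} form a chain of 5 nodes with a double edge at one end; the terminal node there is the unique long simple root (C_5). A semisimple Lie algebra decomposes uniquely as the direct sum of simple ideals, one per connected component of its Dynkin diagram, so g ≅ B_2 ⊕ C_5 (dimension 10 + 55 = 65).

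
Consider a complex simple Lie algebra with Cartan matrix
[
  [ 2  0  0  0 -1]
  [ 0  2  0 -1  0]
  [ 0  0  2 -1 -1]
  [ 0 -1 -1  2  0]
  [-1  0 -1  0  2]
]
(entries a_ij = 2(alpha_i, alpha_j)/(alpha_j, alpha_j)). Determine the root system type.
A5

The matrix has rank 5 with 2's on the diagonal. Reading the off-diagonal entries as Dynkin edges (a single edge where a_ij = a_ji = -1; a double or triple edge where a_ij * a_ji = 2 or 3), the diagram is a chain of 5 nodes with single edges (A_5). One simple-root ordering that puts it in standard form is (alpha_1, alpha_5, alpha_3, alpha_4, alpha_2). So the algebra is type A_5, i.e. sl(6).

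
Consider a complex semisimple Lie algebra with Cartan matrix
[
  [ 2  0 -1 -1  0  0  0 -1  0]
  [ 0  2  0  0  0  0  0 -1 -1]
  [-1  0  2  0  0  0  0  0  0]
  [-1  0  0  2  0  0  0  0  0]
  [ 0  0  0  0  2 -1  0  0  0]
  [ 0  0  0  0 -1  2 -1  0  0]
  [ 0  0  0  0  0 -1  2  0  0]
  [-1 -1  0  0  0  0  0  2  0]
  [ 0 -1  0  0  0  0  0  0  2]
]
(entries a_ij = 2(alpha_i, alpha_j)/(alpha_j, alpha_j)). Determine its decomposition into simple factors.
A_3 ⊕ D_6

The diagram associated to this matrix has two connected components: the simple roots {alpha_5, alpha_6, alpha_7} form a chain of 3 nodes with single edges (A_3), and {alpha_1, alpha_2, alpha_3, alpha_4, alpha_8, alpha_9} form a chain of 4 nodes with a fork of two nodes at one end (D_6). A semisimple Lie algebra decomposes uniquely as the direct sum of simple ideals, one per connected component of its Dynkin diagram, so g ≅ A_3 ⊕ D_6 (dimension 15 + 66 = 81).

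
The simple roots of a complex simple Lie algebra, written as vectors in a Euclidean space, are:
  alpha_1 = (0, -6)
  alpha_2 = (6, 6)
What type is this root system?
Compute the Cartan integers a_ij = 2(alpha_i, alpha_j)/(alpha_j, alpha_j); the resulting 2x2 Cartan matrix is
[[2, -1], [-2, 2]].
The roots have two lengths (squared-length ratio 2:1); the short ones are alpha_{1}. The associated Dynkin diagram is a chain of 2 nodes with a double edge at one end; the terminal node there is the unique short simple root (B_2), so the type is B_2 (the algebra so(5)).

type B_2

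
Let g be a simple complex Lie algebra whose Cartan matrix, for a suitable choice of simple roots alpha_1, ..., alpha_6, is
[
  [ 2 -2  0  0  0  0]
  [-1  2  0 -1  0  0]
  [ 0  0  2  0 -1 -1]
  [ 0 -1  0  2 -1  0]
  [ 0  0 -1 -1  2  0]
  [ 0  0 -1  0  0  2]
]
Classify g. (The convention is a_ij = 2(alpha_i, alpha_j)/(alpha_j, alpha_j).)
C6

The matrix has rank 6 with 2's on the diagonal. Reading the off-diagonal entries as Dynkin edges (a single edge where a_ij = a_ji = -1; a double or triple edge where a_ij * a_ji = 2 or 3), the diagram is a chain of 6 nodes with a double edge at one end; the terminal node there is the unique long simple root (C_6). One simple-root ordering that puts it in standard form is (alpha_6, alpha_3, alpha_5, alpha_4, alpha_2, alpha_1). So the algebra is type C_6, i.e. sp(12).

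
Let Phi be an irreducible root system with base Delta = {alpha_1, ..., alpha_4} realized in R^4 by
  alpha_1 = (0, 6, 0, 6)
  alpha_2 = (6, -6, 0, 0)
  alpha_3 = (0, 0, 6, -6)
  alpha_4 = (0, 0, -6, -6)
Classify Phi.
D_4 (so(8))

Compute the Cartan integers a_ij = 2(alpha_i, alpha_j)/(alpha_j, alpha_j); the resulting 4x4 Cartan matrix is
[[2, -1, -1, -1], [-1, 2, 0, 0], [-1, 0, 2, 0], [-1, 0, 0, 2]].
All simple roots have the same length, so the diagram is simply laced. The associated Dynkin diagram is a chain of 2 nodes with a fork of two nodes at one end (D_4), so the type is D_4 (the algebra so(8)).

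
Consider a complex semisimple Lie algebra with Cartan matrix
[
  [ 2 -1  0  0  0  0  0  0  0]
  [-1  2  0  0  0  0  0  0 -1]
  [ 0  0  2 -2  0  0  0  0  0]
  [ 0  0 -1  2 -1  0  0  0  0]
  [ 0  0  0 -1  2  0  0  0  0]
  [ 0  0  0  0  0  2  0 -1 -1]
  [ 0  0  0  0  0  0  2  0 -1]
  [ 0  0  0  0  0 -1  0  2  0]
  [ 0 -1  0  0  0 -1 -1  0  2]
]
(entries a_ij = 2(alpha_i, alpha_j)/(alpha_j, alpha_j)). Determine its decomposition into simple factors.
C3 ⊕ E6

The diagram associated to this matrix has two connected components: the simple roots {alpha_3, alpha_4, alpha_5} form a chain of 3 nodes with a double edge at one end; the terminal node there is the unique long simple root (C_3), and {alpha_1, alpha_2, alpha_6, alpha_7, alpha_8, alpha_9} form a chain of 5 nodes with one extra node attached to the third node from one end (E_6). A semisimple Lie algebra decomposes uniquely as the direct sum of simple ideals, one per connected component of its Dynkin diagram, so g ≅ C_3 ⊕ E_6 (dimension 21 + 78 = 99).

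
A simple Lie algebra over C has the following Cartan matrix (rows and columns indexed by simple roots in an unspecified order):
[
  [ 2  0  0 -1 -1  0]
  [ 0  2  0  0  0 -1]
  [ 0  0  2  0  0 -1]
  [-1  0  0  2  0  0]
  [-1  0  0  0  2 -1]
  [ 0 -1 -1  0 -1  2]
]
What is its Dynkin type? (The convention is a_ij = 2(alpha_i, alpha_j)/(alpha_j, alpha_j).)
The matrix has rank 6 with 2's on the diagonal. Reading the off-diagonal entries as Dynkin edges (a single edge where a_ij = a_ji = -1; a double or triple edge where a_ij * a_ji = 2 or 3), the diagram is a chain of 4 nodes with a fork of two nodes at one end (D_6). One simple-root ordering that puts it in standard form is (alpha_4, alpha_1, alpha_5, alpha_6, alpha_3, alpha_2). So the algebra is type D_6, i.e. so(12).

D_6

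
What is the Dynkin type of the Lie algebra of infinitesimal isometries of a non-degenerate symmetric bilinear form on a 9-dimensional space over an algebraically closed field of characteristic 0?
This is so(9) with 9 odd, which has dimension 9(9-1)/2 = 36 and rank (9-1)/2 = 4. In the classification of classical Lie algebras, the orthogonal algebra so(2n+1) in an odd number of variables has type B_n; here n = 4, so the Dynkin diagram is a chain of 4 nodes with a double edge at one end; the terminal node there is the unique short simple root (B_4). Hence the type is B_4.

B4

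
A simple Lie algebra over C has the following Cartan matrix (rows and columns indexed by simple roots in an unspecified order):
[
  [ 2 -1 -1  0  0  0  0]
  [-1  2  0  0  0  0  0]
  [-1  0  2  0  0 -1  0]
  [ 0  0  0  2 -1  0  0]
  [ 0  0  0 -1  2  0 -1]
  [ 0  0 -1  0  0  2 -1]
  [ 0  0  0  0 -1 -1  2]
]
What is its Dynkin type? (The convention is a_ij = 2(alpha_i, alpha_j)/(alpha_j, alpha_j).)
A7

The matrix has rank 7 with 2's on the diagonal. Reading the off-diagonal entries as Dynkin edges (a single edge where a_ij = a_ji = -1; a double or triple edge where a_ij * a_ji = 2 or 3), the diagram is a chain of 7 nodes with single edges (A_7). One simple-root ordering that puts it in standard form is (alpha_4, alpha_5, alpha_7, alpha_6, alpha_3, alpha_1, alpha_2). So the algebra is type A_7, i.e. sl(8).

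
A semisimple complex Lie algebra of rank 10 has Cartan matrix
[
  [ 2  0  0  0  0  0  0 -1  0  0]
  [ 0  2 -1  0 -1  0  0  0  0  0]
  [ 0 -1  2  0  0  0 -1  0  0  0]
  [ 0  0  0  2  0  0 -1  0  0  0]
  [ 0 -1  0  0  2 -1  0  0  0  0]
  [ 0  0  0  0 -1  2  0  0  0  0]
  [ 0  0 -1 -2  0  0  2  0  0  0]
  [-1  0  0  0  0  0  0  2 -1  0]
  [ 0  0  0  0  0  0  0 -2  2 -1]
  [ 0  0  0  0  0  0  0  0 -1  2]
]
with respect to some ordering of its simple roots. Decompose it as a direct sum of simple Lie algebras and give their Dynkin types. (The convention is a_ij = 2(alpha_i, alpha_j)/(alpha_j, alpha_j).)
The diagram associated to this matrix has two connected components: the simple roots {alpha_2, alpha_3, alpha_4, alpha_5, alpha_6, alpha_7} form a chain of 6 nodes with a double edge at one end; the terminal node there is the unique short simple root (B_6), and {alpha_1, alpha_8, alpha_9, alpha_10} form a chain of 4 nodes with a double edge between the middle two (F_4). A semisimple Lie algebra decomposes uniquely as the direct sum of simple ideals, one per connected component of its Dynkin diagram, so g ≅ B_6 ⊕ F_4 (dimension 78 + 52 = 130).

type B_6 ⊕ type F_4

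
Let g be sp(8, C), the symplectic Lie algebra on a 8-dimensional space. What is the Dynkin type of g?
C_4

This is sp(8), which has dimension 8(8+1)/2 = 36 and rank 8/2 = 4. In the classification of classical Lie algebras, the symplectic algebra sp(2n) has type C_n; here n = 4, so the Dynkin diagram is a chain of 4 nodes with a double edge at one end; the terminal node there is the unique long simple root (C_4). Hence the type is C_4.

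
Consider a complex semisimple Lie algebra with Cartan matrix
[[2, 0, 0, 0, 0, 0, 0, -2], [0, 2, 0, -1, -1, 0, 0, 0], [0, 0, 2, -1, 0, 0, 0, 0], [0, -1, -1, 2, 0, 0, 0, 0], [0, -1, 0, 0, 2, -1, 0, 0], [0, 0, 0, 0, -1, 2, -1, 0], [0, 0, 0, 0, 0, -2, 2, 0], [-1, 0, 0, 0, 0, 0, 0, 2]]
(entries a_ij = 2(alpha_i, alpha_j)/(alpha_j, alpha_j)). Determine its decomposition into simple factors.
type B_2 ⊕ type C_6

The diagram associated to this matrix has two connected components: the simple roots {alpha_1, alpha_8} form a chain of 2 nodes with a double edge at one end; the terminal node there is the unique short simple root (B_2), and {alpha_2, alpha_3, alpha_4, alpha_5, alpha_6, alpha_7} form a chain of 6 nodes with a double edge at one end; the terminal node there is the unique long simple root (C_6). A semisimple Lie algebra decomposes uniquely as the direct sum of simple ideals, one per connected component of its Dynkin diagram, so g ≅ B_2 ⊕ C_6 (dimension 10 + 78 = 88).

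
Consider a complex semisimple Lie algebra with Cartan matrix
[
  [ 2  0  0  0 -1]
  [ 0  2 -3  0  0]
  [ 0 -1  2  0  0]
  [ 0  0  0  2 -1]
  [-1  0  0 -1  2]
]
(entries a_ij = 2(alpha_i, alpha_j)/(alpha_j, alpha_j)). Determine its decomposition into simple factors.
A3 + G2

The diagram associated to this matrix has two connected components: the simple roots {alpha_1, alpha_4, alpha_5} form a chain of 3 nodes with single edges (A_3), and {alpha_2, alpha_3} form two nodes joined by a triple edge (G_2). A semisimple Lie algebra decomposes uniquely as the direct sum of simple ideals, one per connected component of its Dynkin diagram, so g ≅ A_3 ⊕ G_2 (dimension 15 + 14 = 29).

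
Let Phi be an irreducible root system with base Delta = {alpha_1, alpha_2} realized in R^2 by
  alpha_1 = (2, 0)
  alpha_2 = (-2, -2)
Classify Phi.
Compute the Cartan integers a_ij = 2(alpha_i, alpha_j)/(alpha_j, alpha_j); the resulting 2x2 Cartan matrix is
[[2, -1], [-2, 2]].
The roots have two lengths (squared-length ratio 2:1); the short ones are alpha_{1}. The associated Dynkin diagram is a chain of 2 nodes with a double edge at one end; the terminal node there is the unique short simple root (B_2), so the type is B_2 (the algebra so(5)).

B_2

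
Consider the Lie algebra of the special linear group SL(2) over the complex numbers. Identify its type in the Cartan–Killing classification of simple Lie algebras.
A_1

This is sl(2), which has dimension 2^2 - 1 = 3 and rank 2 - 1 = 1 (a Cartan subalgebra is the diagonal traceless matrices). In the classification of classical Lie algebras, the special linear algebra sl(n+1) has type A_n; here n = 1, so the Dynkin diagram is a chain of 1 nodes with single edges (A_1). Hence the type is A_1.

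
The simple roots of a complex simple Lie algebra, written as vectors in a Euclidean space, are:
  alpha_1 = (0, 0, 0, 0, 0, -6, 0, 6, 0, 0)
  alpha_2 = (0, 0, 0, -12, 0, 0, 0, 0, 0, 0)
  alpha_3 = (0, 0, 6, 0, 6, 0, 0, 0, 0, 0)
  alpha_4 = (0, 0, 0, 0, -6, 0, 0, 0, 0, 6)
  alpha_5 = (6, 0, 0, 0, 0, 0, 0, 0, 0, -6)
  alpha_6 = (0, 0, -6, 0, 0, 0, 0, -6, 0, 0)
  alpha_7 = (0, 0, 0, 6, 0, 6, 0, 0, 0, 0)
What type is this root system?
type C_7

Compute the Cartan integers a_ij = 2(alpha_i, alpha_j)/(alpha_j, alpha_j); the resulting 7x7 Cartan matrix is
[[2, 0, 0, 0, 0, -1, -1], [0, 2, 0, 0, 0, 0, -2], [0, 0, 2, -1, 0, -1, 0], [0, 0, -1, 2, -1, 0, 0], [0, 0, 0, -1, 2, 0, 0], [-1, 0, -1, 0, 0, 2, 0], [-1, -1, 0, 0, 0, 0, 2]].
The roots have two lengths (squared-length ratio 2:1); the short ones are alpha_{1,3,4,5,6,7}. The associated Dynkin diagram is a chain of 7 nodes with a double edge at one end; the terminal node there is the unique long simple root (C_7), so the type is C_7 (the algebra sp(14)).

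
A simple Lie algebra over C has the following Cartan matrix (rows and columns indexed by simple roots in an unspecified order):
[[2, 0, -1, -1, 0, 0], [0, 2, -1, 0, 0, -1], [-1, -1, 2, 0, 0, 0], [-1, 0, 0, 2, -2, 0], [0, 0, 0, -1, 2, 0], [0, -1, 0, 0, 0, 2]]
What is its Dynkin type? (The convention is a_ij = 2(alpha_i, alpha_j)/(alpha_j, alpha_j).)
The matrix has rank 6 with 2's on the diagonal. Reading the off-diagonal entries as Dynkin edges (a single edge where a_ij = a_ji = -1; a double or triple edge where a_ij * a_ji = 2 or 3), the diagram is a chain of 6 nodes with a double edge at one end; the terminal node there is the unique short simple root (B_6). One simple-root ordering that puts it in standard form is (alpha_6, alpha_2, alpha_3, alpha_1, alpha_4, alpha_5). So the algebra is type B_6, i.e. so(13).

B6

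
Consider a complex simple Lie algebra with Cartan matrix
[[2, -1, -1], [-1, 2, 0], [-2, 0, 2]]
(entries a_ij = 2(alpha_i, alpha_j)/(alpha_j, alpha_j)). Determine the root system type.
type C_3

The matrix has rank 3 with 2's on the diagonal. Reading the off-diagonal entries as Dynkin edges (a single edge where a_ij = a_ji = -1; a double or triple edge where a_ij * a_ji = 2 or 3), the diagram is a chain of 3 nodes with a double edge at one end; the terminal node there is the unique long simple root (C_3). One simple-root ordering that puts it in standard form is (alpha_2, alpha_1, alpha_3). So the algebra is type C_3, i.e. sp(6).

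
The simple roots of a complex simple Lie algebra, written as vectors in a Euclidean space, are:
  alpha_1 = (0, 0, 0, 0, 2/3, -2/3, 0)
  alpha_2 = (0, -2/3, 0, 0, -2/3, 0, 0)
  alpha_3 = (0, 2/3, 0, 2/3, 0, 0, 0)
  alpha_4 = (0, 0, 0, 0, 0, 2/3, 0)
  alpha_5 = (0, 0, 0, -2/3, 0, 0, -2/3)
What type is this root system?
B_5

Compute the Cartan integers a_ij = 2(alpha_i, alpha_j)/(alpha_j, alpha_j); the resulting 5x5 Cartan matrix is
[[2, -1, 0, -2, 0], [-1, 2, -1, 0, 0], [0, -1, 2, 0, -1], [-1, 0, 0, 2, 0], [0, 0, -1, 0, 2]].
The roots have two lengths (squared-length ratio 2:1); the short ones are alpha_{4}. The associated Dynkin diagram is a chain of 5 nodes with a double edge at one end; the terminal node there is the unique short simple root (B_5), so the type is B_5 (the algebra so(11)).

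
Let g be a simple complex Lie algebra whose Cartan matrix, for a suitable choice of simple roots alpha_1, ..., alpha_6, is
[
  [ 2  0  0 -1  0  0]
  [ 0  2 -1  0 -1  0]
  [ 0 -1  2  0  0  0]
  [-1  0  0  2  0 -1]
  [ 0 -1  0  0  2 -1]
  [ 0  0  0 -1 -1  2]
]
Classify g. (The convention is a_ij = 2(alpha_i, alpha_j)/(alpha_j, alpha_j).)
The matrix has rank 6 with 2's on the diagonal. Reading the off-diagonal entries as Dynkin edges (a single edge where a_ij = a_ji = -1; a double or triple edge where a_ij * a_ji = 2 or 3), the diagram is a chain of 6 nodes with single edges (A_6). One simple-root ordering that puts it in standard form is (alpha_1, alpha_4, alpha_6, alpha_5, alpha_2, alpha_3). So the algebra is type A_6, i.e. sl(7).

A_6 (sl(7))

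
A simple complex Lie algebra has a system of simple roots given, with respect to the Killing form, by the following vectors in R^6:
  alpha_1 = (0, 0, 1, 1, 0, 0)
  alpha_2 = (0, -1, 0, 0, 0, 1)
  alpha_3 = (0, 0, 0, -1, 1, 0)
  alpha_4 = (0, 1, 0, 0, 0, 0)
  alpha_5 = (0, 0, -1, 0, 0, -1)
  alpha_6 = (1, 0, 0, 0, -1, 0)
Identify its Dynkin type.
B_6 (so(13))

Compute the Cartan integers a_ij = 2(alpha_i, alpha_j)/(alpha_j, alpha_j); the resulting 6x6 Cartan matrix is
[[2, 0, -1, 0, -1, 0], [0, 2, 0, -2, -1, 0], [-1, 0, 2, 0, 0, -1], [0, -1, 0, 2, 0, 0], [-1, -1, 0, 0, 2, 0], [0, 0, -1, 0, 0, 2]].
The roots have two lengths (squared-length ratio 2:1); the short ones are alpha_{4}. The associated Dynkin diagram is a chain of 6 nodes with a double edge at one end; the terminal node there is the unique short simple root (B_6), so the type is B_6 (the algebra so(13)).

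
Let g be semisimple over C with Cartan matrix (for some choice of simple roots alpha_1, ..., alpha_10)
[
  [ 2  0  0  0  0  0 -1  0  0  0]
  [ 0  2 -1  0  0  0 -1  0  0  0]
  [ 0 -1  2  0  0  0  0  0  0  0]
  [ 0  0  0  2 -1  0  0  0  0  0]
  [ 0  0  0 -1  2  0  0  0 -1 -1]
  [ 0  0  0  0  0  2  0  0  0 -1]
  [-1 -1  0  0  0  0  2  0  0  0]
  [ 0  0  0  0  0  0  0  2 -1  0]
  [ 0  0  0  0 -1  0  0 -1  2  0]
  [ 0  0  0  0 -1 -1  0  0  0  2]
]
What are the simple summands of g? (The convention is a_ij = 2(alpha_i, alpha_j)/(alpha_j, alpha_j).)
The diagram associated to this matrix has two connected components: the simple roots {alpha_1, alpha_2, alpha_3, alpha_7} form a chain of 4 nodes with single edges (A_4), and {alpha_4, alpha_5, alpha_6, alpha_8, alpha_9, alpha_10} form a chain of 5 nodes with one extra node attached to the third node from one end (E_6). A semisimple Lie algebra decomposes uniquely as the direct sum of simple ideals, one per connected component of its Dynkin diagram, so g ≅ A_4 ⊕ E_6 (dimension 24 + 78 = 102).

A_4 + E_6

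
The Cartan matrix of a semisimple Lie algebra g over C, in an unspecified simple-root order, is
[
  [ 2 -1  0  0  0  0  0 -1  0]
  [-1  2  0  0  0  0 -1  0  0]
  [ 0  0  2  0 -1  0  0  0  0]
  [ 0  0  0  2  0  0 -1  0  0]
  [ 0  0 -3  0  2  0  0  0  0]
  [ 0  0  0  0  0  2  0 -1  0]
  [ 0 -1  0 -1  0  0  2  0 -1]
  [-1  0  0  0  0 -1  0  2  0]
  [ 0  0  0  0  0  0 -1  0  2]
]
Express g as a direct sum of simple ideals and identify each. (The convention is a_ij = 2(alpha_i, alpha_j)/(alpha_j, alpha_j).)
type D_7 ⊕ type G_2

The diagram associated to this matrix has two connected components: the simple roots {alpha_1, alpha_2, alpha_4, alpha_6, alpha_7, alpha_8, alpha_9} form a chain of 5 nodes with a fork of two nodes at one end (D_7), and {alpha_3, alpha_5} form two nodes joined by a triple edge (G_2). A semisimple Lie algebra decomposes uniquely as the direct sum of simple ideals, one per connected component of its Dynkin diagram, so g ≅ D_7 ⊕ G_2 (dimension 91 + 14 = 105).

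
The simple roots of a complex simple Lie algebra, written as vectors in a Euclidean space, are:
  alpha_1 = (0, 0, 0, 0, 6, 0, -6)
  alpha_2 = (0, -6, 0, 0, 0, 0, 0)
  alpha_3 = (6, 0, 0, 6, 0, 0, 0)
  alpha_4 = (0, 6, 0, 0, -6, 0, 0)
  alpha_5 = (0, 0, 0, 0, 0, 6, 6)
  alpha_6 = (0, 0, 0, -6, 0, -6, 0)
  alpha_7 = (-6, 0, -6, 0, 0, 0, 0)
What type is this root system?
Compute the Cartan integers a_ij = 2(alpha_i, alpha_j)/(alpha_j, alpha_j); the resulting 7x7 Cartan matrix is
[[2, 0, 0, -1, -1, 0, 0], [0, 2, 0, -1, 0, 0, 0], [0, 0, 2, 0, 0, -1, -1], [-1, -2, 0, 2, 0, 0, 0], [-1, 0, 0, 0, 2, -1, 0], [0, 0, -1, 0, -1, 2, 0], [0, 0, -1, 0, 0, 0, 2]].
The roots have two lengths (squared-length ratio 2:1); the short ones are alpha_{2}. The associated Dynkin diagram is a chain of 7 nodes with a double edge at one end; the terminal node there is the unique short simple root (B_7), so the type is B_7 (the algebra so(15)).

B_7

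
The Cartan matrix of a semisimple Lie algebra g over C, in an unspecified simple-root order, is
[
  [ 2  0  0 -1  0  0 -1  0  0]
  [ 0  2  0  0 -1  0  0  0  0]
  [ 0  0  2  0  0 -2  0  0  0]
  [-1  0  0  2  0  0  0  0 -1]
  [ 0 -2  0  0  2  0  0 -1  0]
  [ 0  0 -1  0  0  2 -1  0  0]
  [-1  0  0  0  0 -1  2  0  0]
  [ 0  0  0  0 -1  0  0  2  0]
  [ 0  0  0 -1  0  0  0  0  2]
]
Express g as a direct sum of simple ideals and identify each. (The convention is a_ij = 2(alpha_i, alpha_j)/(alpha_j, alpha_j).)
B_3 (so(7)) + C_6 (sp(12))

The diagram associated to this matrix has two connected components: the simple roots {alpha_2, alpha_5, alpha_8} form a chain of 3 nodes with a double edge at one end; the terminal node there is the unique short simple root (B_3), and {alpha_1, alpha_3, alpha_4, alpha_6, alpha_7, alpha_9} form a chain of 6 nodes with a double edge at one end; the terminal node there is the unique long simple root (C_6). A semisimple Lie algebra decomposes uniquely as the direct sum of simple ideals, one per connected component of its Dynkin diagram, so g ≅ B_3 ⊕ C_6 (dimension 21 + 78 = 99).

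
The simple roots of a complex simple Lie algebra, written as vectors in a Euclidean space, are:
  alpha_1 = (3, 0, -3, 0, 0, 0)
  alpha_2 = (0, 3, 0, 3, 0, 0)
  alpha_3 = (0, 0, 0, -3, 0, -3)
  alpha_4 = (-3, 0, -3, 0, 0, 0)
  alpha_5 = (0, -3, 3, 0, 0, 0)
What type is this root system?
type D_5

Compute the Cartan integers a_ij = 2(alpha_i, alpha_j)/(alpha_j, alpha_j); the resulting 5x5 Cartan matrix is
[[2, 0, 0, 0, -1], [0, 2, -1, 0, -1], [0, -1, 2, 0, 0], [0, 0, 0, 2, -1], [-1, -1, 0, -1, 2]].
All simple roots have the same length, so the diagram is simply laced. The associated Dynkin diagram is a chain of 3 nodes with a fork of two nodes at one end (D_5), so the type is D_5 (the algebra so(10)).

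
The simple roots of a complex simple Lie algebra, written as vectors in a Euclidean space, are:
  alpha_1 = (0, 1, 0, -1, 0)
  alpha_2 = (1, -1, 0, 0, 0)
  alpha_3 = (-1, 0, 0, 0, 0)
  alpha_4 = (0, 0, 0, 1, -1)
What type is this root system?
B_4

Compute the Cartan integers a_ij = 2(alpha_i, alpha_j)/(alpha_j, alpha_j); the resulting 4x4 Cartan matrix is
[[2, -1, 0, -1], [-1, 2, -2, 0], [0, -1, 2, 0], [-1, 0, 0, 2]].
The roots have two lengths (squared-length ratio 2:1); the short ones are alpha_{3}. The associated Dynkin diagram is a chain of 4 nodes with a double edge at one end; the terminal node there is the unique short simple root (B_4), so the type is B_4 (the algebra so(9)).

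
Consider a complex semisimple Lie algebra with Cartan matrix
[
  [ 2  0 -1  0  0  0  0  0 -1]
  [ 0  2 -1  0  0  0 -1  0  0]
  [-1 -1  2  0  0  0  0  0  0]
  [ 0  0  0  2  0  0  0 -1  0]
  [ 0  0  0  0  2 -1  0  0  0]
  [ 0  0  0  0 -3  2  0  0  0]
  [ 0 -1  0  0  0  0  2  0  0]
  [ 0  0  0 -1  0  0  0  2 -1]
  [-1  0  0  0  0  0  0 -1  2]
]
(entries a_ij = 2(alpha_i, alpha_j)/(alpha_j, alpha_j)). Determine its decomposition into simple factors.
type A_7 ⊕ type G_2

The diagram associated to this matrix has two connected components: the simple roots {alpha_1, alpha_2, alpha_3, alpha_4, alpha_7, alpha_8, alpha_9} form a chain of 7 nodes with single edges (A_7), and {alpha_5, alpha_6} form two nodes joined by a triple edge (G_2). A semisimple Lie algebra decomposes uniquely as the direct sum of simple ideals, one per connected component of its Dynkin diagram, so g ≅ A_7 ⊕ G_2 (dimension 63 + 14 = 77).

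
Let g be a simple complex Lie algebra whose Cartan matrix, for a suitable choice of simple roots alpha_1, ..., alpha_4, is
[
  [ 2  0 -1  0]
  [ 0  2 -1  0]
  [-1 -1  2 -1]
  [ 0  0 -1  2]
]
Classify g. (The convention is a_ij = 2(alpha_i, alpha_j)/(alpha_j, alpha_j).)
D4

The matrix has rank 4 with 2's on the diagonal. Reading the off-diagonal entries as Dynkin edges (a single edge where a_ij = a_ji = -1; a double or triple edge where a_ij * a_ji = 2 or 3), the diagram is a chain of 2 nodes with a fork of two nodes at one end (D_4). One simple-root ordering that puts it in standard form is (alpha_2, alpha_3, alpha_1, alpha_4). So the algebra is type D_4, i.e. so(8).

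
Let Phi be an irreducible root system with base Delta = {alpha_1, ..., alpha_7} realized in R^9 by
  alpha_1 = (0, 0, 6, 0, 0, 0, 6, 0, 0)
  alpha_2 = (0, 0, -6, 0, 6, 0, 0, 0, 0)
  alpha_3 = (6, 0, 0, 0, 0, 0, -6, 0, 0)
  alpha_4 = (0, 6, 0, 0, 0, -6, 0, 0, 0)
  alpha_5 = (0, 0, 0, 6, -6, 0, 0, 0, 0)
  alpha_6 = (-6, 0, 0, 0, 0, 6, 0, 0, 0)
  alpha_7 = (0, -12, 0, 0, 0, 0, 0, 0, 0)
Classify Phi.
C7

Compute the Cartan integers a_ij = 2(alpha_i, alpha_j)/(alpha_j, alpha_j); the resulting 7x7 Cartan matrix is
[[2, -1, -1, 0, 0, 0, 0], [-1, 2, 0, 0, -1, 0, 0], [-1, 0, 2, 0, 0, -1, 0], [0, 0, 0, 2, 0, -1, -1], [0, -1, 0, 0, 2, 0, 0], [0, 0, -1, -1, 0, 2, 0], [0, 0, 0, -2, 0, 0, 2]].
The roots have two lengths (squared-length ratio 2:1); the short ones are alpha_{1,2,3,4,5,6}. The associated Dynkin diagram is a chain of 7 nodes with a double edge at one end; the terminal node there is the unique long simple root (C_7), so the type is C_7 (the algebra sp(14)).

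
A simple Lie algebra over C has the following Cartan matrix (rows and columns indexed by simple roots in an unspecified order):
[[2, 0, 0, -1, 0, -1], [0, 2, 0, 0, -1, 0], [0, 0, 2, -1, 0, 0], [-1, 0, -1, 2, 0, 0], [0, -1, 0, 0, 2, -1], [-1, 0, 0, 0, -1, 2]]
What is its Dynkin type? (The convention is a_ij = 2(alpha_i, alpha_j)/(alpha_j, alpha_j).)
A_6

The matrix has rank 6 with 2's on the diagonal. Reading the off-diagonal entries as Dynkin edges (a single edge where a_ij = a_ji = -1; a double or triple edge where a_ij * a_ji = 2 or 3), the diagram is a chain of 6 nodes with single edges (A_6). One simple-root ordering that puts it in standard form is (alpha_3, alpha_4, alpha_1, alpha_6, alpha_5, alpha_2). So the algebra is type A_6, i.e. sl(7).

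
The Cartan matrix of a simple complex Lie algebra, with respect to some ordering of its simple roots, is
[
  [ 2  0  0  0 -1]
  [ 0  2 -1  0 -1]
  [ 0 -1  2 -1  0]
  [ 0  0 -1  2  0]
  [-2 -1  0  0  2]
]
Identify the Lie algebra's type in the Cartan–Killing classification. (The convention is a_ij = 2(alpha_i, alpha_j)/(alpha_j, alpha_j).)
B_5 (so(11))

The matrix has rank 5 with 2's on the diagonal. Reading the off-diagonal entries as Dynkin edges (a single edge where a_ij = a_ji = -1; a double or triple edge where a_ij * a_ji = 2 or 3), the diagram is a chain of 5 nodes with a double edge at one end; the terminal node there is the unique short simple root (B_5). One simple-root ordering that puts it in standard form is (alpha_4, alpha_3, alpha_2, alpha_5, alpha_1). So the algebra is type B_5, i.e. so(11).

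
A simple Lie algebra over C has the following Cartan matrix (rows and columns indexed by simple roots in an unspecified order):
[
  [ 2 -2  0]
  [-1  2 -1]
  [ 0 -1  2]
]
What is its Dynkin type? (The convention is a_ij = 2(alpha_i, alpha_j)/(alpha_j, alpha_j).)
The matrix has rank 3 with 2's on the diagonal. Reading the off-diagonal entries as Dynkin edges (a single edge where a_ij = a_ji = -1; a double or triple edge where a_ij * a_ji = 2 or 3), the diagram is a chain of 3 nodes with a double edge at one end; the terminal node there is the unique long simple root (C_3). One simple-root ordering that puts it in standard form is (alpha_3, alpha_2, alpha_1). So the algebra is type C_3, i.e. sp(6).

type C_3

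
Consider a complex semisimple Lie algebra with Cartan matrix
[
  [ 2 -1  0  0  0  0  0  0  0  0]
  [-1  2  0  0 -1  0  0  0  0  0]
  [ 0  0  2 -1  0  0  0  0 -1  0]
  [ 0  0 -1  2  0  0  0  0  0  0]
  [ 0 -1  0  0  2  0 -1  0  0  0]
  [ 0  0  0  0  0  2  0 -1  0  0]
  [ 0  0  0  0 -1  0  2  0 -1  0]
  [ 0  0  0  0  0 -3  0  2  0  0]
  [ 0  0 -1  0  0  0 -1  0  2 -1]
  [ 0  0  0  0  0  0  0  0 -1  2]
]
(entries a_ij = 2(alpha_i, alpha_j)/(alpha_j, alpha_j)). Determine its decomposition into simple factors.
E_8 + G_2

The diagram associated to this matrix has two connected components: the simple roots {alpha_1, alpha_2, alpha_3, alpha_4, alpha_5, alpha_7, alpha_9, alpha_10} form a chain of 7 nodes with one extra node attached to the third node from one end (E_8), and {alpha_6, alpha_8} form two nodes joined by a triple edge (G_2). A semisimple Lie algebra decomposes uniquely as the direct sum of simple ideals, one per connected component of its Dynkin diagram, so g ≅ E_8 ⊕ G_2 (dimension 248 + 14 = 262).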